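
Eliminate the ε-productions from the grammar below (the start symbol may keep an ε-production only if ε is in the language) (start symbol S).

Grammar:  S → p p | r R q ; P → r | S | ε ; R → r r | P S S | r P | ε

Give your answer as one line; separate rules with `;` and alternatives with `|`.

Nullable nonterminals: {P, R}.
ε ∉ L(G), so no ε-production is kept.
Expand every rule over subsets of its nullable positions: S → r R q gives r R q | r q. R → P S S gives P S S | S S. R → r P gives r P | r.

S → p p | r R q | r q; P → r | S; R → r r | P S S | S S | r P | r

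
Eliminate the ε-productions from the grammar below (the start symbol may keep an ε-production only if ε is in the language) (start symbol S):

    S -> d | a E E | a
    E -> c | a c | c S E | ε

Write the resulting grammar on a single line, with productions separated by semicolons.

Nullable nonterminals: {E}.
ε ∉ L(G), so no ε-production is kept.
Add the nullable-subset variants: S → a E E gives a E E | a E | a. E → c S E gives c S E | c S.

S -> d | a E E | a E | a; E -> c | a c | c S E | c S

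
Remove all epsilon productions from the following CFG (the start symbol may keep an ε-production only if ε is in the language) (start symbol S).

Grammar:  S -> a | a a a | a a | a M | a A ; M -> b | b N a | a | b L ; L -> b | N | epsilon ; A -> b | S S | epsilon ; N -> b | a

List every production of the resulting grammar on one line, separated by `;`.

S -> a | a a a | a a | a M | a A; M -> b | b N a | a | b L; L -> b | N; A -> b | S S; N -> b | a

Nullable set = {A, L}.
ε ∉ L(G), so no ε-production is kept.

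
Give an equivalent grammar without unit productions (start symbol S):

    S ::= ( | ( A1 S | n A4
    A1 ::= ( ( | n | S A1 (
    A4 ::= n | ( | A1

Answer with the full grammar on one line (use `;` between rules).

S ::= ( | ( A1 S | n A4; A1 ::= ( ( | n | S A1 (; A4 ::= n | ( | ( ( | S A1 (

Unit pairs: A4 ⇒* {A1}.
Replace each nonterminal's rules with the union of the non-unit rules of every nonterminal it unit-derives.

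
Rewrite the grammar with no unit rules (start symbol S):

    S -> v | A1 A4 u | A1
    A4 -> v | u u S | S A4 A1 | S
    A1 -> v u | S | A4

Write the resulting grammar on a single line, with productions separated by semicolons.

S -> v | u u S | S A4 A1 | v u | A1 A4 u; A4 -> v | u u S | S A4 A1 | v u | A1 A4 u; A1 -> v | u u S | S A4 A1 | v u | A1 A4 u

Unit pairs: A1 ⇒* {A4, S}; A4 ⇒* {A1, S}; S ⇒* {A1, A4}.
For every A with A ⇒* B via unit rules, add B's non-unit alternatives to A; then delete every rule of the form X → Y.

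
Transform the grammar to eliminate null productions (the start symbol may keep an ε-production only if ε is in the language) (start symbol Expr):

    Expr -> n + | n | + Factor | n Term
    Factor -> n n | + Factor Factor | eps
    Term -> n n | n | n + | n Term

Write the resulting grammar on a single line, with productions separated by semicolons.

Expr -> n + | n | + Factor | + | n Term; Factor -> n n | + Factor Factor | + Factor | +; Term -> n n | n | n + | n Term

Nullable nonterminals: {Factor}.
ε ∉ L(G), so no ε-production is kept.
For each production, add variants omitting each subset of nullable occurrences: Expr → + Factor gives + Factor | +. Factor → + Factor Factor gives + Factor Factor | + Factor | +.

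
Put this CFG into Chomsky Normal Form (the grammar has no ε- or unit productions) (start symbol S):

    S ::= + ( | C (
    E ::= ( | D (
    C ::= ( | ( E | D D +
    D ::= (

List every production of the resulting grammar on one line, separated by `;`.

Introduce a nonterminal for each terminal appearing in a rule of length ≥ 2: X1 → +, X2 → (.
Binarize each right-hand side of length ≥ 3 by chaining fresh nonterminals (Y1, Y2, …): affected rules were C → D D X1.

S ::= X1 X2 | C X2; E ::= ( | D X2; C ::= ( | X2 E | D Y1; D ::= (; X1 ::= +; X2 ::= (; Y1 ::= D X1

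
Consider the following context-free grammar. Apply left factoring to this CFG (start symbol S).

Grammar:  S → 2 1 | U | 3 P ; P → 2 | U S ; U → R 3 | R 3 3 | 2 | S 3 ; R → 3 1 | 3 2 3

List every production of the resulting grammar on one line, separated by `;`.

S → 2 1 | U | 3 P; P → 2 | U S; U → 2 | S 3 | R 3 U'; R → 3 R'; U' → ε | 3; R' → 1 | 2 3

U has alternatives sharing prefix 'R 3': factor to U → R 3 U' with U' → ε | 3.
R has alternatives sharing prefix '3': factor to R → 3 R' with R' → 1 | 2 3.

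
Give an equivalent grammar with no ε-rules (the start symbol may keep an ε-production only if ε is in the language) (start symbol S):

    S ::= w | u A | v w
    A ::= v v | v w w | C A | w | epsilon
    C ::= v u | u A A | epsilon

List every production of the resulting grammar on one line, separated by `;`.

S ::= w | u A | u | v w; A ::= v v | v w w | C A | C | w; C ::= v u | u A A | u A | u

The nullable symbols are {A, C}.
ε ∉ L(G), so no ε-production is kept.
Add the nullable-subset variants: S → u A gives u A | u. A → C A gives C A | C. C → u A A gives u A A | u A | u.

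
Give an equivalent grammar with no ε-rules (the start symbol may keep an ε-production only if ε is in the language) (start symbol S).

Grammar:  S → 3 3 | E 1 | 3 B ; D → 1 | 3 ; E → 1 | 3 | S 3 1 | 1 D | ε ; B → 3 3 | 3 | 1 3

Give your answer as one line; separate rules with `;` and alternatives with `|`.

S → 3 3 | E 1 | 1 | 3 B; D → 1 | 3; E → 1 | 3 | S 3 1 | 1 D; B → 3 3 | 3 | 1 3

The nullable symbols are {E}.
ε ∉ L(G), so no ε-production is kept.
Add the nullable-subset variants: S → E 1 gives E 1 | 1.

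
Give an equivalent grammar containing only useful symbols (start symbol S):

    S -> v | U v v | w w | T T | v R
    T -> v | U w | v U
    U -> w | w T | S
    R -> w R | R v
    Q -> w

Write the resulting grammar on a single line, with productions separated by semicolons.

Generating nonterminals: {Q, S, T, U}.
Reachable from S after that: {S, T, U}.
Removed useless symbols: {Q, R} and every production mentioning them.

S -> v | U v v | w w | T T; T -> v | U w | v U; U -> w | w T | S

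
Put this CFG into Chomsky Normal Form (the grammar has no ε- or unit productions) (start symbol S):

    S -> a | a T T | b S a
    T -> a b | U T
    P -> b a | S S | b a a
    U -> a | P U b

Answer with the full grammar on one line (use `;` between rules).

S -> a | X1 Y1 | X2 Y2; T -> X1 X2 | U T; P -> X2 X1 | S S | X2 Y3; U -> a | P Y4; X1 -> a; X2 -> b; Y1 -> T T; Y2 -> S X1; Y3 -> X1 X1; Y4 -> U X2

Introduce a nonterminal for each terminal appearing in a rule of length ≥ 2: X1 → a, X2 → b.
Binarize each right-hand side of length ≥ 3 by chaining fresh nonterminals (Y1, Y2, …): affected rules were S → X1 T T; S → X2 S X1; P → X2 X1 X1; U → P U X2.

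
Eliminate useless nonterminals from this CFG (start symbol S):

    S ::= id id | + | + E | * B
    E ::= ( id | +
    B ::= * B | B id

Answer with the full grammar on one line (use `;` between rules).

S ::= id id | + | + E; E ::= ( id | +

Generating nonterminals: {E, S}.
Reachable from S after that: {E, S}.
Removed useless symbols: {B} and every production mentioning them.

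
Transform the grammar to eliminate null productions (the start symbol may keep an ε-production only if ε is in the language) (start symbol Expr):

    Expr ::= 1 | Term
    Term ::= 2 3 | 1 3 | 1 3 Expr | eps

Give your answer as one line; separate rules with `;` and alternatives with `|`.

Expr ::= 1 | Term | eps; Term ::= 2 3 | 1 3 | 1 3 Expr

Nullable set = {Expr, Term}.
ε ∈ L(G) since Expr is nullable, so keep Expr → ε.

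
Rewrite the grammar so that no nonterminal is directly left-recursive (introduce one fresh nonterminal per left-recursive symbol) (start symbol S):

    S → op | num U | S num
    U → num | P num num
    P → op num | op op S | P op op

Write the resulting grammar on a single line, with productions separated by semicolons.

S → op S' | num U S'; U → num | P num num; P → op num P' | op op S P'; S' → num S' | ε; P' → op op P' | ε

S, P are directly left-recursive.
For S: α = {num}, β = {op, num U}. Rewrite as S → β S' and S' → α S' | ε.
For P: α = {op op}, β = {op num, op op S}. Rewrite as P → β P' and P' → α P' | ε.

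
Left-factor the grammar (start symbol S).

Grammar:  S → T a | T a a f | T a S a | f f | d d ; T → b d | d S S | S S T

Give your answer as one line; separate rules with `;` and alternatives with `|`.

S has alternatives sharing prefix 'T a': factor to S → T a S' with S' → ε | a f | S a.

S → f f | d d | T a S'; T → b d | d S S | S S T; S' → ε | a f | S a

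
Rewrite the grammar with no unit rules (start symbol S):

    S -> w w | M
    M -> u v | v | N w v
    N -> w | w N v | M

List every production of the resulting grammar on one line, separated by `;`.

S -> w w | u v | v | N w v; M -> u v | v | N w v; N -> w | w N v | u v | v | N w v

Unit pairs: N ⇒* {M}; S ⇒* {M}.
For every A with A ⇒* B via unit rules, add B's non-unit alternatives to A; then delete every rule of the form X → Y.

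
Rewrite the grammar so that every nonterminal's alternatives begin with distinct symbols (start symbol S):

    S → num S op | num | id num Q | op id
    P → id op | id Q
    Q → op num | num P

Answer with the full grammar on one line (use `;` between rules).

S has alternatives sharing prefix 'num': factor to S → num S' with S' → S op | ε.
P has alternatives sharing prefix 'id': factor to P → id P' with P' → op | Q.

S → id num Q | op id | num S'; P → id P'; Q → op num | num P; S' → S op | epsilon; P' → op | Q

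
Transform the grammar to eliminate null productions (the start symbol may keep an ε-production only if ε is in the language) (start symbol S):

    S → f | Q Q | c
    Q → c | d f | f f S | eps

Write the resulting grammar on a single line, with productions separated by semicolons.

Nullable set = {Q, S}.
ε ∈ L(G) since S is nullable, so keep S → ε.
Add the nullable-subset variants: S → Q Q gives Q Q | Q. Q → f f S gives f f S | f f.

S → f | Q Q | Q | c | eps; Q → c | d f | f f S | f f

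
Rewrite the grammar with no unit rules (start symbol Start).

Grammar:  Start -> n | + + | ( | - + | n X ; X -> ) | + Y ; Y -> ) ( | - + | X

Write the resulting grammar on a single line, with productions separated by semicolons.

Start -> n | + + | ( | - + | n X; X -> ) | + Y; Y -> ) | + Y | ) ( | - +

Unit pairs: Y ⇒* {X}.
Replace each nonterminal's rules with the union of the non-unit rules of every nonterminal it unit-derives.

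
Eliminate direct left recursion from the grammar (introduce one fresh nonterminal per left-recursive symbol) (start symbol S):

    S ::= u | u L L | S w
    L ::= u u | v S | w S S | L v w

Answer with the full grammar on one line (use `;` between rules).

S ::= u S' | u L L S'; L ::= u u L' | v S L' | w S S L'; S' ::= w S' | eps; L' ::= v w L' | eps

S, L are directly left-recursive.
For S: α = {w}, β = {u, u L L}. Rewrite as S → β S' and S' → α S' | ε.
For L: α = {v w}, β = {u u, v S, w S S}. Rewrite as L → β L' and L' → α L' | ε.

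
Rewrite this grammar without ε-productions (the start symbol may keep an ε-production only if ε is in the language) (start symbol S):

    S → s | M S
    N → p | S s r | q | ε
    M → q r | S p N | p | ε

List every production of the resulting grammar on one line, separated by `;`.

S → s | M S; N → p | S s r | q; M → q r | S p N | S p | p

The nullable symbols are {M, N}.
ε ∉ L(G), so no ε-production is kept.
For each production, add variants omitting each subset of nullable occurrences: M → S p N gives S p N | S p.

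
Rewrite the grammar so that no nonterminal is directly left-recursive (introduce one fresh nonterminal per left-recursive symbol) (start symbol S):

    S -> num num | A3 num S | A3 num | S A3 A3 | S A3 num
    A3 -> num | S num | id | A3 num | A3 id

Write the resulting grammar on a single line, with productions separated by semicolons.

S, A3 are directly left-recursive.
For S: α = {A3 A3, A3 num}, β = {num num, A3 num S, A3 num}. Rewrite as S → β S' and S' → α S' | ε.
For A3: α = {num, id}, β = {num, S num, id}. Rewrite as A3 → β A3' and A3' → α A3' | ε.

S -> num num S' | A3 num S S' | A3 num S'; A3 -> num A3' | S num A3' | id A3'; S' -> A3 A3 S' | A3 num S' | epsilon; A3' -> num A3' | id A3' | epsilon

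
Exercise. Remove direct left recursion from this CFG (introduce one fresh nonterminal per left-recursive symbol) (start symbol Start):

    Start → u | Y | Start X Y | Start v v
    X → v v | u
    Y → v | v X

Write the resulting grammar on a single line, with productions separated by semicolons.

Left recursion appears on Start.
For Start: α = {X Y, v v}, β = {u, Y}. Rewrite as Start → β Start1 and Start1 → α Start1 | ε.

Start → u Start1 | Y Start1; X → v v | u; Y → v | v X; Start1 → X Y Start1 | v v Start1 | ε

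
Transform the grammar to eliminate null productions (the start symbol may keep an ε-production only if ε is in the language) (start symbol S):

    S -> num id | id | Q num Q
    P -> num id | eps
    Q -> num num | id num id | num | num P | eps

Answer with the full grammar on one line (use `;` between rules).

Nullable set = {P, Q}.
ε ∉ L(G), so no ε-production is kept.
For each production, add variants omitting each subset of nullable occurrences: S → Q num Q gives Q num Q | Q num | num Q | num.

S -> num id | id | Q num Q | Q num | num Q | num; P -> num id; Q -> num num | id num id | num | num P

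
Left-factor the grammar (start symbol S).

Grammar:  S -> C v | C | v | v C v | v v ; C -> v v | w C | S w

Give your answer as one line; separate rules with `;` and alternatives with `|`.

S has alternatives sharing prefix 'v': factor to S → v S' with S' → ε | C v | v.
S has alternatives sharing prefix 'C': factor to S → C S'' with S'' → v | ε.

S -> v S' | C S''; C -> v v | w C | S w; S' -> eps | C v | v; S'' -> v | eps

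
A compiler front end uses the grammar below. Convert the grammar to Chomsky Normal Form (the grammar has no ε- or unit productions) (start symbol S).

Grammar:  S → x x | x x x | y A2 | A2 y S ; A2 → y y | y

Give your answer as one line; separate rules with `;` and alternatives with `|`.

S → X1 X1 | X1 Y1 | X2 A2 | A2 Y2; A2 → X2 X2 | y; X1 → x; X2 → y; Y1 → X1 X1; Y2 → X2 S

Introduce a nonterminal for each terminal appearing in a rule of length ≥ 2: X1 → x, X2 → y.
Binarize each right-hand side of length ≥ 3 by chaining fresh nonterminals (Y1, Y2, …): affected rules were S → X1 X1 X1; S → A2 X2 S.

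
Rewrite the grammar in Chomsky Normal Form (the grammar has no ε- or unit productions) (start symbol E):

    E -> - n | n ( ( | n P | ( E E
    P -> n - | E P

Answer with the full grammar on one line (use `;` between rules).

E -> X1 X2 | X2 Y1 | X2 P | X3 Y2; P -> X2 X1 | E P; X1 -> -; X2 -> n; X3 -> (; Y1 -> X3 X3; Y2 -> E E

Introduce a nonterminal for each terminal appearing in a rule of length ≥ 2: X1 → -, X2 → n, X3 → (.
Binarize each right-hand side of length ≥ 3 by chaining fresh nonterminals (Y1, Y2, …): affected rules were E → X2 X3 X3; E → X3 E E.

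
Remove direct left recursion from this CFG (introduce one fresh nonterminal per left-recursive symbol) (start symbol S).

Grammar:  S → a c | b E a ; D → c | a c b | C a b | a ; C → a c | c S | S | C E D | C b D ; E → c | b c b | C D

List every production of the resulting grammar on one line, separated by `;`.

Directly left-recursive nonterminal: C.
For C: α = {E D, b D}, β = {a c, c S, S}. Rewrite as C → β C' and C' → α C' | ε.

S → a c | b E a; D → c | a c b | C a b | a; C → a c C' | c S C' | S C'; E → c | b c b | C D; C' → E D C' | b D C' | ε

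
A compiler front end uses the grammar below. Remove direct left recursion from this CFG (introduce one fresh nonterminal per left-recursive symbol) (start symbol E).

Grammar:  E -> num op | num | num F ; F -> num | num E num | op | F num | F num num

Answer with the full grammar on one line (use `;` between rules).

E -> num op | num | num F; F -> num F' | num E num F' | op F'; F' -> num F' | num num F' | ε

Directly left-recursive nonterminal: F.
For F: α = {num, num num}, β = {num, num E num, op}. Rewrite as F → β F' and F' → α F' | ε.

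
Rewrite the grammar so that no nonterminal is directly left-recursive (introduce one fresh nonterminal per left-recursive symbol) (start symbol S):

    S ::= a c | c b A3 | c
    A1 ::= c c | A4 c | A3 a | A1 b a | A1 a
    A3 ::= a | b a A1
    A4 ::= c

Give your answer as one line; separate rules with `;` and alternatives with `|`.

S ::= a c | c b A3 | c; A1 ::= c c A1' | A4 c A1' | A3 a A1'; A3 ::= a | b a A1; A4 ::= c; A1' ::= b a A1' | a A1' | epsilon

A1 is directly left-recursive.
For A1: α = {b a, a}, β = {c c, A4 c, A3 a}. Rewrite as A1 → β A1' and A1' → α A1' | ε.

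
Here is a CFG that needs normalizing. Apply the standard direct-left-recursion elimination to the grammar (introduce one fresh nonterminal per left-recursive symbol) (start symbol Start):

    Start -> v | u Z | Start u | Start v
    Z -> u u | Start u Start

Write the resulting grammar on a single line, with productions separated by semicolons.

Start -> v Start1 | u Z Start1; Z -> u u | Start u Start; Start1 -> u Start1 | v Start1 | ε

Directly left-recursive nonterminal: Start.
For Start: α = {u, v}, β = {v, u Z}. Rewrite as Start → β Start1 and Start1 → α Start1 | ε.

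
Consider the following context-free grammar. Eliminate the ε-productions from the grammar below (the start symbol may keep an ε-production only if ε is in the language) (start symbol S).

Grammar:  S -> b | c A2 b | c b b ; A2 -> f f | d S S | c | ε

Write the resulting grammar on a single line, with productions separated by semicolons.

Nullable nonterminals: {A2}.
ε ∉ L(G), so no ε-production is kept.
For each production, add variants omitting each subset of nullable occurrences: S → c A2 b gives c A2 b | c b.

S -> b | c A2 b | c b | c b b; A2 -> f f | d S S | c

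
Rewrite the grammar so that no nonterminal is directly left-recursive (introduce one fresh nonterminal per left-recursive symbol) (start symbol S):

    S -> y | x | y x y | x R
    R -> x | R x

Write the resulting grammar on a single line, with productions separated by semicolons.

S -> y | x | y x y | x R; R -> x R'; R' -> x R' | ε

Directly left-recursive nonterminal: R.
For R: α = {x}, β = {x}. Rewrite as R → β R' and R' → α R' | ε.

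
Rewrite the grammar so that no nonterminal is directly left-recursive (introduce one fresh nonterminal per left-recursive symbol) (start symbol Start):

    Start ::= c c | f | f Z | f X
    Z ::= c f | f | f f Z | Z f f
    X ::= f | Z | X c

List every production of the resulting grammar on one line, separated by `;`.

Z, X are directly left-recursive.
For Z: α = {f f}, β = {c f, f, f f Z}. Rewrite as Z → β Z1 and Z1 → α Z1 | ε.
For X: α = {c}, β = {f, Z}. Rewrite as X → β X1 and X1 → α X1 | ε.

Start ::= c c | f | f Z | f X; Z ::= c f Z1 | f Z1 | f f Z Z1; X ::= f X1 | Z X1; Z1 ::= f f Z1 | ε; X1 ::= c X1 | ε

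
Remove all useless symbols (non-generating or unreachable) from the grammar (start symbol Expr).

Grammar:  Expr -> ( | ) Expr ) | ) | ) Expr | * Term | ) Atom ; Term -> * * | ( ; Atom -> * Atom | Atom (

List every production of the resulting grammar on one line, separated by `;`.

Expr -> ( | ) Expr ) | ) | ) Expr | * Term; Term -> * * | (

Generating nonterminals: {Expr, Term}.
Reachable from Expr after that: {Expr, Term}.
Removed useless symbols: {Atom} and every production mentioning them.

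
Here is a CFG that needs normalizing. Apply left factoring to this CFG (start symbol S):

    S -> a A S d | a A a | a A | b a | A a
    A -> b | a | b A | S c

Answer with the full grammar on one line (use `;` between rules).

S has alternatives sharing prefix 'a A': factor to S → a A S' with S' → S d | a | ε.
A has alternatives sharing prefix 'b': factor to A → b A' with A' → ε | A.

S -> b a | A a | a A S'; A -> a | S c | b A'; S' -> S d | a | ε; A' -> ε | A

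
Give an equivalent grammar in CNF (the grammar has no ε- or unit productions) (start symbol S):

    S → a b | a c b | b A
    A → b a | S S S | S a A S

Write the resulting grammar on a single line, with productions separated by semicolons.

S → X1 X2 | X1 Y1 | X2 A; A → X2 X1 | S Y2 | S Y3; X1 → a; X2 → b; X3 → c; Y1 → X3 X2; Y2 → S S; Y3 → X1 Y4; Y4 → A S

Introduce a nonterminal for each terminal appearing in a rule of length ≥ 2: X1 → a, X2 → b, X3 → c.
Binarize each right-hand side of length ≥ 3 by chaining fresh nonterminals (Y1, Y2, …): affected rules were S → X1 X3 X2; A → S S S; A → S X1 A S.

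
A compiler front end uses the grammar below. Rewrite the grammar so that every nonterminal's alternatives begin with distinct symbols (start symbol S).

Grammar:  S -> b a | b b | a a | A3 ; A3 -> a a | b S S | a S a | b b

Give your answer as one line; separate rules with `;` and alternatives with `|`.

S has alternatives sharing prefix 'b': factor to S → b S' with S' → a | b.
A3 has alternatives sharing prefix 'a': factor to A3 → a A3' with A3' → a | S a.
A3 has alternatives sharing prefix 'b': factor to A3 → b A3'' with A3'' → S S | b.

S -> a a | A3 | b S'; A3 -> a A3' | b A3''; S' -> a | b; A3' -> a | S a; A3'' -> S S | b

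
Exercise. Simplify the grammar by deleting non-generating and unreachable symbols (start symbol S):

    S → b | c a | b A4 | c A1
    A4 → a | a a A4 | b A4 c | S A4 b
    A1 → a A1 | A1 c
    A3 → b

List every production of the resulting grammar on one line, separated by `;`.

Generating nonterminals: {A3, A4, S}.
Reachable from S after that: {A4, S}.
Removed useless symbols: {A1, A3} and every production mentioning them.

S → b | c a | b A4; A4 → a | a a A4 | b A4 c | S A4 b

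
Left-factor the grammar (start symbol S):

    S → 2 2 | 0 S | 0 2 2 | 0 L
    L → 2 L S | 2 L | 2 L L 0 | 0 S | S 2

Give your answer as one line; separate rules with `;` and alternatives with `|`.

S has alternatives sharing prefix '0': factor to S → 0 S' with S' → S | 2 2 | L.
L has alternatives sharing prefix '2 L': factor to L → 2 L L' with L' → S | ε | L 0.

S → 2 2 | 0 S'; L → 0 S | S 2 | 2 L L'; S' → S | 2 2 | L; L' → S | epsilon | L 0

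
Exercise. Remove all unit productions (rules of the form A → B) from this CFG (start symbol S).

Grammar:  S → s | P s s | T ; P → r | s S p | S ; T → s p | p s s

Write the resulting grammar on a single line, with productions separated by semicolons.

Unit pairs: P ⇒* {S, T}; S ⇒* {T}.
For each unit pair (A, B), copy every non-unit production of B to A, then drop all unit productions.

S → s | P s s | s p | p s s; P → s | P s s | r | s S p | s p | p s s; T → s p | p s s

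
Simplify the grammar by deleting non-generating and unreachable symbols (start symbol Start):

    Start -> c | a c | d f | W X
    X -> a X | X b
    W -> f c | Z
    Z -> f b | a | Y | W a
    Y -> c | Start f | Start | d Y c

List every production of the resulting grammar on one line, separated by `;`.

Start -> c | a c | d f

Generating nonterminals: {Start, W, Y, Z}.
Reachable from Start after that: {Start}.
Removed useless symbols: {W, X, Y, Z} and every production mentioning them.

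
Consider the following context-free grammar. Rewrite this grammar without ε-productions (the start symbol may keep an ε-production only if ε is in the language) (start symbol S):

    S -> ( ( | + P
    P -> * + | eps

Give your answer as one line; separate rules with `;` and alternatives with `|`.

The nullable symbols are {P}.
ε ∉ L(G), so no ε-production is kept.
For each production, add variants omitting each subset of nullable occurrences: S → + P gives + P | +.

S -> ( ( | + P | +; P -> * +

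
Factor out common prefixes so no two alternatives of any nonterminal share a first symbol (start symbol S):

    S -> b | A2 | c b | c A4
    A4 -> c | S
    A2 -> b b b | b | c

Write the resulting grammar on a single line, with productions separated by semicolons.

S -> b | A2 | c S'; A4 -> c | S; A2 -> c | b A2'; S' -> b | A4; A2' -> b b | epsilon

S has alternatives sharing prefix 'c': factor to S → c S' with S' → b | A4.
A2 has alternatives sharing prefix 'b': factor to A2 → b A2' with A2' → b b | ε.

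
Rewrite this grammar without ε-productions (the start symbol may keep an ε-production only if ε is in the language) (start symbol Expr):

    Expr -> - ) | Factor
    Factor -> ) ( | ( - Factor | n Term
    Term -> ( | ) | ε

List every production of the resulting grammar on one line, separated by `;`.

Expr -> - ) | Factor; Factor -> ) ( | ( - Factor | n Term | n; Term -> ( | )

Nullable nonterminals: {Term}.
ε ∉ L(G), so no ε-production is kept.
Expand every rule over subsets of its nullable positions: Factor → n Term gives n Term | n.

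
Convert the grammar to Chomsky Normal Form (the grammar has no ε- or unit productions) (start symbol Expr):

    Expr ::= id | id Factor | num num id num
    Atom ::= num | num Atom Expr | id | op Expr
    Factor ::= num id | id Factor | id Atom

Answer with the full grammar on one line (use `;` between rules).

Introduce a nonterminal for each terminal appearing in a rule of length ≥ 2: X1 → id, X2 → num, X3 → op.
Binarize each right-hand side of length ≥ 3 by chaining fresh nonterminals (Y1, Y2, …): affected rules were Expr → X2 X2 X1 X2; Atom → X2 Atom Expr.

Expr ::= id | X1 Factor | X2 Y1; Atom ::= num | X2 Y3 | id | X3 Expr; Factor ::= X2 X1 | X1 Factor | X1 Atom; X1 ::= id; X2 ::= num; X3 ::= op; Y1 ::= X2 Y2; Y2 ::= X1 X2; Y3 ::= Atom Expr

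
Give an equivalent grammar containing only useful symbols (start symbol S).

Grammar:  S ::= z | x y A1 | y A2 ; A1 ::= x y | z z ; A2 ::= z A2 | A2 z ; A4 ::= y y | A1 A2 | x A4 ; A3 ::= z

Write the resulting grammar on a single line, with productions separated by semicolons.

S ::= z | x y A1; A1 ::= x y | z z

Generating nonterminals: {A1, A3, A4, S}.
Reachable from S after that: {A1, S}.
Removed useless symbols: {A2, A3, A4} and every production mentioning them.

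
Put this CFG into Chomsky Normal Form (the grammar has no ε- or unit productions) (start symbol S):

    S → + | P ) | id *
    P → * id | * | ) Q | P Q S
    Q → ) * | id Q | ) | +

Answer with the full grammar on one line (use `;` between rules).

Introduce a nonterminal for each terminal appearing in a rule of length ≥ 2: X1 → ), X2 → id, X3 → *.
Binarize each right-hand side of length ≥ 3 by chaining fresh nonterminals (Y1, Y2, …): affected rules were P → P Q S.

S → + | P X1 | X2 X3; P → X3 X2 | * | X1 Q | P Y1; Q → X1 X3 | X2 Q | ) | +; X1 → ); X2 → id; X3 → *; Y1 → Q S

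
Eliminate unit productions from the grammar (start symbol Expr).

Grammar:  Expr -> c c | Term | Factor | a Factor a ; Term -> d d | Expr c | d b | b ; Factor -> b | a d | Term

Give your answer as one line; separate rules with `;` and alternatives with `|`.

Unit pairs: Expr ⇒* {Factor, Term}; Factor ⇒* {Term}.
Replace each nonterminal's rules with the union of the non-unit rules of every nonterminal it unit-derives.

Expr -> d d | Expr c | d b | b | a d | c c | a Factor a; Term -> d d | Expr c | d b | b; Factor -> d d | Expr c | d b | b | a d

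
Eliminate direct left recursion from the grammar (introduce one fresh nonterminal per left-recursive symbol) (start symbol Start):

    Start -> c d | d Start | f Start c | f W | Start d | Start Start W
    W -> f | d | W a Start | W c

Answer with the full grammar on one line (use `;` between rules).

Start -> c d Start1 | d Start Start1 | f Start c Start1 | f W Start1; W -> f W1 | d W1; Start1 -> d Start1 | Start W Start1 | ε; W1 -> a Start W1 | c W1 | ε

Directly left-recursive nonterminals: Start, W.
For Start: α = {d, Start W}, β = {c d, d Start, f Start c, f W}. Rewrite as Start → β Start1 and Start1 → α Start1 | ε.
For W: α = {a Start, c}, β = {f, d}. Rewrite as W → β W1 and W1 → α W1 | ε.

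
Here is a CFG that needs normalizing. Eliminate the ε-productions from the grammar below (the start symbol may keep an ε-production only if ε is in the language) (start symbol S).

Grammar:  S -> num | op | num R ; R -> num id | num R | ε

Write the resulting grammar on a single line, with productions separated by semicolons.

S -> num | op | num R; R -> num id | num R | num

Nullable set = {R}.
ε ∉ L(G), so no ε-production is kept.
For each production, add variants omitting each subset of nullable occurrences: R → num R gives num R | num.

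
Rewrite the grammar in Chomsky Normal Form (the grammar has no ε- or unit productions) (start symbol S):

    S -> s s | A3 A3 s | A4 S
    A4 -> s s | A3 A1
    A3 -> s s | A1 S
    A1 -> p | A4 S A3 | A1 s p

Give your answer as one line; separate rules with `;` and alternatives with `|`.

S -> X1 X1 | A3 Y1 | A4 S; A4 -> X1 X1 | A3 A1; A3 -> X1 X1 | A1 S; A1 -> p | A4 Y2 | A1 Y3; X1 -> s; X2 -> p; Y1 -> A3 X1; Y2 -> S A3; Y3 -> X1 X2

Introduce a nonterminal for each terminal appearing in a rule of length ≥ 2: X1 → s, X2 → p.
Binarize each right-hand side of length ≥ 3 by chaining fresh nonterminals (Y1, Y2, …): affected rules were S → A3 A3 X1; A1 → A4 S A3; A1 → A1 X1 X2.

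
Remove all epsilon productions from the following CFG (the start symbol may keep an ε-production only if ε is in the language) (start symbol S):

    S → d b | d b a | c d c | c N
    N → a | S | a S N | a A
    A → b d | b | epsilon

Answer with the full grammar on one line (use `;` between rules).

The nullable symbols are {A}.
ε ∉ L(G), so no ε-production is kept.

S → d b | d b a | c d c | c N; N → a | S | a S N | a A; A → b d | b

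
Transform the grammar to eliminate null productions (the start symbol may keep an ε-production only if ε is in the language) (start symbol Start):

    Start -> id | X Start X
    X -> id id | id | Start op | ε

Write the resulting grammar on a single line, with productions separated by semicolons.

Nullable set = {X}.
ε ∉ L(G), so no ε-production is kept.
For each production, add variants omitting each subset of nullable occurrences: Start → X Start X gives X Start X | X Start | Start X.

Start -> id | X Start X | X Start | Start X; X -> id id | id | Start op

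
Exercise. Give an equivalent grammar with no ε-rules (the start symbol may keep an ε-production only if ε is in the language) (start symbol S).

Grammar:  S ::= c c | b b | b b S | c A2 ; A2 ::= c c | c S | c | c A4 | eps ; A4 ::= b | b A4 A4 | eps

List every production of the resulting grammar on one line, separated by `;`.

The nullable symbols are {A2, A4}.
ε ∉ L(G), so no ε-production is kept.
Add the nullable-subset variants: S → c A2 gives c A2 | c. A4 → b A4 A4 gives b A4 A4 | b A4.

S ::= c c | b b | b b S | c A2 | c; A2 ::= c c | c S | c | c A4; A4 ::= b | b A4 A4 | b A4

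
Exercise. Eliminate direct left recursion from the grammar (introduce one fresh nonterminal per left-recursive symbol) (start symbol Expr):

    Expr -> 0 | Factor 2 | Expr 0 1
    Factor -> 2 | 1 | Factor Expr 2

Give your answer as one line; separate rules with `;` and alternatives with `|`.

Expr -> 0 Expr1 | Factor 2 Expr1; Factor -> 2 Factor1 | 1 Factor1; Expr1 -> 0 1 Expr1 | ε; Factor1 -> Expr 2 Factor1 | ε

Left recursion appears on Expr, Factor.
For Expr: α = {0 1}, β = {0, Factor 2}. Rewrite as Expr → β Expr1 and Expr1 → α Expr1 | ε.
For Factor: α = {Expr 2}, β = {2, 1}. Rewrite as Factor → β Factor1 and Factor1 → α Factor1 | ε.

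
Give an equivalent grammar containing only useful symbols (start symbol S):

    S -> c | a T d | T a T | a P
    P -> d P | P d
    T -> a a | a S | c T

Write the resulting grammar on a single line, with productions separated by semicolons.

S -> c | a T d | T a T; T -> a a | a S | c T

Generating nonterminals: {S, T}.
Reachable from S after that: {S, T}.
Removed useless symbols: {P} and every production mentioning them.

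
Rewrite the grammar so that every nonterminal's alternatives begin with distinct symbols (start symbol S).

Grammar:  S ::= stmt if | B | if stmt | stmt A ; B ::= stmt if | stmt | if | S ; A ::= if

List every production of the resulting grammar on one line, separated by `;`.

S has alternatives sharing prefix 'stmt': factor to S → stmt S' with S' → if | A.
B has alternatives sharing prefix 'stmt': factor to B → stmt B' with B' → if | ε.

S ::= B | if stmt | stmt S'; B ::= if | S | stmt B'; A ::= if; S' ::= if | A; B' ::= if | ε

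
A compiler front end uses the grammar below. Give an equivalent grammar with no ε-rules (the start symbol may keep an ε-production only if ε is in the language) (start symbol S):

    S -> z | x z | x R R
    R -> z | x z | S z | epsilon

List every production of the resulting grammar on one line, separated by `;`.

The nullable symbols are {R}.
ε ∉ L(G), so no ε-production is kept.
Add the nullable-subset variants: S → x R R gives x R R | x R | x.

S -> z | x z | x R R | x R | x; R -> z | x z | S z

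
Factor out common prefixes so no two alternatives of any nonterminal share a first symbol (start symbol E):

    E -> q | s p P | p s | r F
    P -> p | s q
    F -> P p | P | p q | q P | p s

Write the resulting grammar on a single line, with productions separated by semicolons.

F has alternatives sharing prefix 'P': factor to F → P F' with F' → p | ε.
F has alternatives sharing prefix 'p': factor to F → p F'' with F'' → q | s.

E -> q | s p P | p s | r F; P -> p | s q; F -> q P | P F' | p F''; F' -> p | ε; F'' -> q | s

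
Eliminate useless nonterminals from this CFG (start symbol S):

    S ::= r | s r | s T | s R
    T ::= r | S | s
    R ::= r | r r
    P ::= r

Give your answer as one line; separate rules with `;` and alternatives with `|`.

S ::= r | s r | s T | s R; T ::= r | S | s; R ::= r | r r

Generating nonterminals: {P, R, S, T}.
Reachable from S after that: {R, S, T}.
Removed useless symbols: {P} and every production mentioning them.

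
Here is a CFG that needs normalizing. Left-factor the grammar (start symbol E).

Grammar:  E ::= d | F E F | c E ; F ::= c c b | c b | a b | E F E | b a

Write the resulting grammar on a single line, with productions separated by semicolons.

E ::= d | F E F | c E; F ::= a b | E F E | b a | c F'; F' ::= c b | b

F has alternatives sharing prefix 'c': factor to F → c F' with F' → c b | b.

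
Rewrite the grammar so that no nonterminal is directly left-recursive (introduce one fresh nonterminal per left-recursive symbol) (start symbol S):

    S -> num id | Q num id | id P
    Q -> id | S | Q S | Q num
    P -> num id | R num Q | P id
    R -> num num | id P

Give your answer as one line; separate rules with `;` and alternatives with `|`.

S -> num id | Q num id | id P; Q -> id Q' | S Q'; P -> num id P' | R num Q P'; R -> num num | id P; Q' -> S Q' | num Q' | epsilon; P' -> id P' | epsilon

Q, P are directly left-recursive.
For Q: α = {S, num}, β = {id, S}. Rewrite as Q → β Q' and Q' → α Q' | ε.
For P: α = {id}, β = {num id, R num Q}. Rewrite as P → β P' and P' → α P' | ε.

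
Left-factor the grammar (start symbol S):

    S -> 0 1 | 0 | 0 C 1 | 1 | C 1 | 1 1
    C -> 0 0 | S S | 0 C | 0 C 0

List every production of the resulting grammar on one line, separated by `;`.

S has alternatives sharing prefix '0': factor to S → 0 S' with S' → 1 | ε | C 1.
S has alternatives sharing prefix '1': factor to S → 1 S'' with S'' → ε | 1.
C has alternatives sharing prefix '0': factor to C → 0 C' with C' → 0 | C | C 0.
C' has alternatives sharing prefix 'C': factor to C' → C C'' with C'' → ε | 0.

S -> C 1 | 0 S' | 1 S''; C -> S S | 0 C'; S' -> 1 | ε | C 1; S'' -> ε | 1; C' -> 0 | C C''; C'' -> ε | 0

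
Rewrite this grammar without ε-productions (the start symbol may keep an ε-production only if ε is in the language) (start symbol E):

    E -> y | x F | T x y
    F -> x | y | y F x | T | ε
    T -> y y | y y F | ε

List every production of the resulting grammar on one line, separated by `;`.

Nullable set = {F, T}.
ε ∉ L(G), so no ε-production is kept.
For each production, add variants omitting each subset of nullable occurrences: E → x F gives x F | x. E → T x y gives T x y | x y. F → y F x gives y F x | y x.

E -> y | x F | x | T x y | x y; F -> x | y | y F x | y x | T; T -> y y | y y F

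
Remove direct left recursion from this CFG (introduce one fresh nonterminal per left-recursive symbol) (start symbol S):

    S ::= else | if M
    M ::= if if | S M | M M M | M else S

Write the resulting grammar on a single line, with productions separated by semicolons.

S ::= else | if M; M ::= if if M' | S M M'; M' ::= M M M' | else S M' | ε

Left recursion appears on M.
For M: α = {M M, else S}, β = {if if, S M}. Rewrite as M → β M' and M' → α M' | ε.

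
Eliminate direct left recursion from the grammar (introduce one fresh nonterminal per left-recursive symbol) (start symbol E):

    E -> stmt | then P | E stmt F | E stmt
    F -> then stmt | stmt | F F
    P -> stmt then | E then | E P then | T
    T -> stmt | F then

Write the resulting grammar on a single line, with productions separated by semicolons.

E, F are directly left-recursive.
For E: α = {stmt F, stmt}, β = {stmt, then P}. Rewrite as E → β E' and E' → α E' | ε.
For F: α = {F}, β = {then stmt, stmt}. Rewrite as F → β F' and F' → α F' | ε.

E -> stmt E' | then P E'; F -> then stmt F' | stmt F'; P -> stmt then | E then | E P then | T; T -> stmt | F then; E' -> stmt F E' | stmt E' | ε; F' -> F F' | ε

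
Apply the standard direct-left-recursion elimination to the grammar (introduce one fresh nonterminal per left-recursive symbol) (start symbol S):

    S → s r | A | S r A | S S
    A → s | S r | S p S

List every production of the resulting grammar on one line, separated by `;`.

S → s r S' | A S'; A → s | S r | S p S; S' → r A S' | S S' | ε

Left recursion appears on S.
For S: α = {r A, S}, β = {s r, A}. Rewrite as S → β S' and S' → α S' | ε.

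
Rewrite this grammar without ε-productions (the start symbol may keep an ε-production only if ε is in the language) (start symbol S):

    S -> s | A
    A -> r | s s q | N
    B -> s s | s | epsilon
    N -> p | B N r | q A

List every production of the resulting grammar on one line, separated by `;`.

Nullable set = {B}.
ε ∉ L(G), so no ε-production is kept.
Expand every rule over subsets of its nullable positions: N → B N r gives B N r | N r.

S -> s | A; A -> r | s s q | N; B -> s s | s; N -> p | B N r | N r | q A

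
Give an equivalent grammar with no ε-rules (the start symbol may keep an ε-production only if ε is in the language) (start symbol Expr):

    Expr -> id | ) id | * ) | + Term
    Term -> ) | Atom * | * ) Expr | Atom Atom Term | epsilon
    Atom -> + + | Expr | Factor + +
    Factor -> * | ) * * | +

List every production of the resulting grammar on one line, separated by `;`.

Nullable nonterminals: {Term}.
ε ∉ L(G), so no ε-production is kept.
Expand every rule over subsets of its nullable positions: Expr → + Term gives + Term | +. Term → Atom Atom Term gives Atom Atom Term | Atom Atom.

Expr -> id | ) id | * ) | + Term | +; Term -> ) | Atom * | * ) Expr | Atom Atom Term | Atom Atom; Atom -> + + | Expr | Factor + +; Factor -> * | ) * * | +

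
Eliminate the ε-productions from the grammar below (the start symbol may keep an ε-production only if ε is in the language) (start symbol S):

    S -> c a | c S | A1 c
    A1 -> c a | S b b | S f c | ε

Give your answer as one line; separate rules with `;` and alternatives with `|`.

Nullable set = {A1}.
ε ∉ L(G), so no ε-production is kept.
For each production, add variants omitting each subset of nullable occurrences: S → A1 c gives A1 c | c.

S -> c a | c S | A1 c | c; A1 -> c a | S b b | S f c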